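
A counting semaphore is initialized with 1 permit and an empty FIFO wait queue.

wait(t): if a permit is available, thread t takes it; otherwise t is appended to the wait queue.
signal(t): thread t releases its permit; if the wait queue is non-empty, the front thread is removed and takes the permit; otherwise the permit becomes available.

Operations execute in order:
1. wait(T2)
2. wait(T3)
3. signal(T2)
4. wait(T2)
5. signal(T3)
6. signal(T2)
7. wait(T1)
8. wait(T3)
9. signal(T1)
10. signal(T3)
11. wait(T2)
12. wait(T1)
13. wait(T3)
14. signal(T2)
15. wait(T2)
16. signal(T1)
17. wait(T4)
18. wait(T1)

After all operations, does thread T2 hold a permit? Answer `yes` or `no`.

Step 1: wait(T2) -> count=0 queue=[] holders={T2}
Step 2: wait(T3) -> count=0 queue=[T3] holders={T2}
Step 3: signal(T2) -> count=0 queue=[] holders={T3}
Step 4: wait(T2) -> count=0 queue=[T2] holders={T3}
Step 5: signal(T3) -> count=0 queue=[] holders={T2}
Step 6: signal(T2) -> count=1 queue=[] holders={none}
Step 7: wait(T1) -> count=0 queue=[] holders={T1}
Step 8: wait(T3) -> count=0 queue=[T3] holders={T1}
Step 9: signal(T1) -> count=0 queue=[] holders={T3}
Step 10: signal(T3) -> count=1 queue=[] holders={none}
Step 11: wait(T2) -> count=0 queue=[] holders={T2}
Step 12: wait(T1) -> count=0 queue=[T1] holders={T2}
Step 13: wait(T3) -> count=0 queue=[T1,T3] holders={T2}
Step 14: signal(T2) -> count=0 queue=[T3] holders={T1}
Step 15: wait(T2) -> count=0 queue=[T3,T2] holders={T1}
Step 16: signal(T1) -> count=0 queue=[T2] holders={T3}
Step 17: wait(T4) -> count=0 queue=[T2,T4] holders={T3}
Step 18: wait(T1) -> count=0 queue=[T2,T4,T1] holders={T3}
Final holders: {T3} -> T2 not in holders

Answer: no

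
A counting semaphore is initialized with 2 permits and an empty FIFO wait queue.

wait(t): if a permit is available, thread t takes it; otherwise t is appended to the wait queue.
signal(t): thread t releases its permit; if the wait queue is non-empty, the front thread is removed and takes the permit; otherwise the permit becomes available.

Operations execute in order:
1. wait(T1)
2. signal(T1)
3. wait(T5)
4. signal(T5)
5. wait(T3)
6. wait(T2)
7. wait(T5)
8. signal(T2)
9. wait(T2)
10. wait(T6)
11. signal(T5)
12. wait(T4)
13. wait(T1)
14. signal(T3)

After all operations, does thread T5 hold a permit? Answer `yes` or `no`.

Answer: no

Derivation:
Step 1: wait(T1) -> count=1 queue=[] holders={T1}
Step 2: signal(T1) -> count=2 queue=[] holders={none}
Step 3: wait(T5) -> count=1 queue=[] holders={T5}
Step 4: signal(T5) -> count=2 queue=[] holders={none}
Step 5: wait(T3) -> count=1 queue=[] holders={T3}
Step 6: wait(T2) -> count=0 queue=[] holders={T2,T3}
Step 7: wait(T5) -> count=0 queue=[T5] holders={T2,T3}
Step 8: signal(T2) -> count=0 queue=[] holders={T3,T5}
Step 9: wait(T2) -> count=0 queue=[T2] holders={T3,T5}
Step 10: wait(T6) -> count=0 queue=[T2,T6] holders={T3,T5}
Step 11: signal(T5) -> count=0 queue=[T6] holders={T2,T3}
Step 12: wait(T4) -> count=0 queue=[T6,T4] holders={T2,T3}
Step 13: wait(T1) -> count=0 queue=[T6,T4,T1] holders={T2,T3}
Step 14: signal(T3) -> count=0 queue=[T4,T1] holders={T2,T6}
Final holders: {T2,T6} -> T5 not in holders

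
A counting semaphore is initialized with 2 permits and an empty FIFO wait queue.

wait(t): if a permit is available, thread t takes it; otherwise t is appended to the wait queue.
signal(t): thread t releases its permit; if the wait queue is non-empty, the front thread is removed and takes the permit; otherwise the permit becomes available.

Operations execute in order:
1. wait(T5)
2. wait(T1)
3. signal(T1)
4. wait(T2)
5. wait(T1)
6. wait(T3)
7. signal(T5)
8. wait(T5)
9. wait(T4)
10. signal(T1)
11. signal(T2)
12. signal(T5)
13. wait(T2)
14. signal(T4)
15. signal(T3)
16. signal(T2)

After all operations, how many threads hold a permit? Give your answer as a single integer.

Answer: 0

Derivation:
Step 1: wait(T5) -> count=1 queue=[] holders={T5}
Step 2: wait(T1) -> count=0 queue=[] holders={T1,T5}
Step 3: signal(T1) -> count=1 queue=[] holders={T5}
Step 4: wait(T2) -> count=0 queue=[] holders={T2,T5}
Step 5: wait(T1) -> count=0 queue=[T1] holders={T2,T5}
Step 6: wait(T3) -> count=0 queue=[T1,T3] holders={T2,T5}
Step 7: signal(T5) -> count=0 queue=[T3] holders={T1,T2}
Step 8: wait(T5) -> count=0 queue=[T3,T5] holders={T1,T2}
Step 9: wait(T4) -> count=0 queue=[T3,T5,T4] holders={T1,T2}
Step 10: signal(T1) -> count=0 queue=[T5,T4] holders={T2,T3}
Step 11: signal(T2) -> count=0 queue=[T4] holders={T3,T5}
Step 12: signal(T5) -> count=0 queue=[] holders={T3,T4}
Step 13: wait(T2) -> count=0 queue=[T2] holders={T3,T4}
Step 14: signal(T4) -> count=0 queue=[] holders={T2,T3}
Step 15: signal(T3) -> count=1 queue=[] holders={T2}
Step 16: signal(T2) -> count=2 queue=[] holders={none}
Final holders: {none} -> 0 thread(s)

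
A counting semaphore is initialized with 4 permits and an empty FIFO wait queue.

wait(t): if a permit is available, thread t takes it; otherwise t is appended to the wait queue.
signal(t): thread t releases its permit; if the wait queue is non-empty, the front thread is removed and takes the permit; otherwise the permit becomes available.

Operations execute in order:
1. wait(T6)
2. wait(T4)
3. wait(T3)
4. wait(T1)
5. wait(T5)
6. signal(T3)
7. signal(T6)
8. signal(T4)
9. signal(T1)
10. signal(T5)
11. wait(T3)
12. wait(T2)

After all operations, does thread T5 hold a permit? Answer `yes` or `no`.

Step 1: wait(T6) -> count=3 queue=[] holders={T6}
Step 2: wait(T4) -> count=2 queue=[] holders={T4,T6}
Step 3: wait(T3) -> count=1 queue=[] holders={T3,T4,T6}
Step 4: wait(T1) -> count=0 queue=[] holders={T1,T3,T4,T6}
Step 5: wait(T5) -> count=0 queue=[T5] holders={T1,T3,T4,T6}
Step 6: signal(T3) -> count=0 queue=[] holders={T1,T4,T5,T6}
Step 7: signal(T6) -> count=1 queue=[] holders={T1,T4,T5}
Step 8: signal(T4) -> count=2 queue=[] holders={T1,T5}
Step 9: signal(T1) -> count=3 queue=[] holders={T5}
Step 10: signal(T5) -> count=4 queue=[] holders={none}
Step 11: wait(T3) -> count=3 queue=[] holders={T3}
Step 12: wait(T2) -> count=2 queue=[] holders={T2,T3}
Final holders: {T2,T3} -> T5 not in holders

Answer: no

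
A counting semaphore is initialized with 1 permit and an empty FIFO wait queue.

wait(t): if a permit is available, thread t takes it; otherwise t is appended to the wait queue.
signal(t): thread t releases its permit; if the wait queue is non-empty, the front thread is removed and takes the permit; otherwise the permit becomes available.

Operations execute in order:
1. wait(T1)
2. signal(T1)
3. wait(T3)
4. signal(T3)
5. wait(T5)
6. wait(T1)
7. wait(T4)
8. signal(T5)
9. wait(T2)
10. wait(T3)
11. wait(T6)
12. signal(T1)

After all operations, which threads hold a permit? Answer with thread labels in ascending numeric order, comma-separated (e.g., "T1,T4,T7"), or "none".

Answer: T4

Derivation:
Step 1: wait(T1) -> count=0 queue=[] holders={T1}
Step 2: signal(T1) -> count=1 queue=[] holders={none}
Step 3: wait(T3) -> count=0 queue=[] holders={T3}
Step 4: signal(T3) -> count=1 queue=[] holders={none}
Step 5: wait(T5) -> count=0 queue=[] holders={T5}
Step 6: wait(T1) -> count=0 queue=[T1] holders={T5}
Step 7: wait(T4) -> count=0 queue=[T1,T4] holders={T5}
Step 8: signal(T5) -> count=0 queue=[T4] holders={T1}
Step 9: wait(T2) -> count=0 queue=[T4,T2] holders={T1}
Step 10: wait(T3) -> count=0 queue=[T4,T2,T3] holders={T1}
Step 11: wait(T6) -> count=0 queue=[T4,T2,T3,T6] holders={T1}
Step 12: signal(T1) -> count=0 queue=[T2,T3,T6] holders={T4}
Final holders: T4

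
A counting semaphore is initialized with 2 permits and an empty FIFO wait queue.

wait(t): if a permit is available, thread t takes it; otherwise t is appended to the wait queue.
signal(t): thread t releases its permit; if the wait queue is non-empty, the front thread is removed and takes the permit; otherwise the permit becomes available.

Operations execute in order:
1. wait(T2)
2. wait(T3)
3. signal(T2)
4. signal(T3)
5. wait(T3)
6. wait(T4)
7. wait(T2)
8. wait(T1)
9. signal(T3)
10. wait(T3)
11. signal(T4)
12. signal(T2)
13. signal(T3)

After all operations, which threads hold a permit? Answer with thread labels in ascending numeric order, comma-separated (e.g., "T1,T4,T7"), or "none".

Answer: T1

Derivation:
Step 1: wait(T2) -> count=1 queue=[] holders={T2}
Step 2: wait(T3) -> count=0 queue=[] holders={T2,T3}
Step 3: signal(T2) -> count=1 queue=[] holders={T3}
Step 4: signal(T3) -> count=2 queue=[] holders={none}
Step 5: wait(T3) -> count=1 queue=[] holders={T3}
Step 6: wait(T4) -> count=0 queue=[] holders={T3,T4}
Step 7: wait(T2) -> count=0 queue=[T2] holders={T3,T4}
Step 8: wait(T1) -> count=0 queue=[T2,T1] holders={T3,T4}
Step 9: signal(T3) -> count=0 queue=[T1] holders={T2,T4}
Step 10: wait(T3) -> count=0 queue=[T1,T3] holders={T2,T4}
Step 11: signal(T4) -> count=0 queue=[T3] holders={T1,T2}
Step 12: signal(T2) -> count=0 queue=[] holders={T1,T3}
Step 13: signal(T3) -> count=1 queue=[] holders={T1}
Final holders: T1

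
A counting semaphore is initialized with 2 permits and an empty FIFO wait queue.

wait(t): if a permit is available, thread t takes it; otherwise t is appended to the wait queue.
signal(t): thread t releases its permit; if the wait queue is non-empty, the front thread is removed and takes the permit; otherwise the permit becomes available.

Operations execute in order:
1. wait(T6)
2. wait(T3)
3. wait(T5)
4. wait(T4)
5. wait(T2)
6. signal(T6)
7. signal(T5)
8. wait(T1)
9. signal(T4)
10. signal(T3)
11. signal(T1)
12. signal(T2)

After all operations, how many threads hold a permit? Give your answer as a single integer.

Step 1: wait(T6) -> count=1 queue=[] holders={T6}
Step 2: wait(T3) -> count=0 queue=[] holders={T3,T6}
Step 3: wait(T5) -> count=0 queue=[T5] holders={T3,T6}
Step 4: wait(T4) -> count=0 queue=[T5,T4] holders={T3,T6}
Step 5: wait(T2) -> count=0 queue=[T5,T4,T2] holders={T3,T6}
Step 6: signal(T6) -> count=0 queue=[T4,T2] holders={T3,T5}
Step 7: signal(T5) -> count=0 queue=[T2] holders={T3,T4}
Step 8: wait(T1) -> count=0 queue=[T2,T1] holders={T3,T4}
Step 9: signal(T4) -> count=0 queue=[T1] holders={T2,T3}
Step 10: signal(T3) -> count=0 queue=[] holders={T1,T2}
Step 11: signal(T1) -> count=1 queue=[] holders={T2}
Step 12: signal(T2) -> count=2 queue=[] holders={none}
Final holders: {none} -> 0 thread(s)

Answer: 0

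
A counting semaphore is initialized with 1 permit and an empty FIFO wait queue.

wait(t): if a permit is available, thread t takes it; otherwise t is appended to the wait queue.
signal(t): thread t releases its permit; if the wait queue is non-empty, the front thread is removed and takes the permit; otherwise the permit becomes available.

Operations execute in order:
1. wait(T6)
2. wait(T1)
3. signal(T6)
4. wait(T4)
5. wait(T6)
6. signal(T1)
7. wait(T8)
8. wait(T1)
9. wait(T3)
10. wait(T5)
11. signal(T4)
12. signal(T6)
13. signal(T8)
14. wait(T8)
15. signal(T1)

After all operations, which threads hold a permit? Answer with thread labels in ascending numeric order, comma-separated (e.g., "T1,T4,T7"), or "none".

Answer: T3

Derivation:
Step 1: wait(T6) -> count=0 queue=[] holders={T6}
Step 2: wait(T1) -> count=0 queue=[T1] holders={T6}
Step 3: signal(T6) -> count=0 queue=[] holders={T1}
Step 4: wait(T4) -> count=0 queue=[T4] holders={T1}
Step 5: wait(T6) -> count=0 queue=[T4,T6] holders={T1}
Step 6: signal(T1) -> count=0 queue=[T6] holders={T4}
Step 7: wait(T8) -> count=0 queue=[T6,T8] holders={T4}
Step 8: wait(T1) -> count=0 queue=[T6,T8,T1] holders={T4}
Step 9: wait(T3) -> count=0 queue=[T6,T8,T1,T3] holders={T4}
Step 10: wait(T5) -> count=0 queue=[T6,T8,T1,T3,T5] holders={T4}
Step 11: signal(T4) -> count=0 queue=[T8,T1,T3,T5] holders={T6}
Step 12: signal(T6) -> count=0 queue=[T1,T3,T5] holders={T8}
Step 13: signal(T8) -> count=0 queue=[T3,T5] holders={T1}
Step 14: wait(T8) -> count=0 queue=[T3,T5,T8] holders={T1}
Step 15: signal(T1) -> count=0 queue=[T5,T8] holders={T3}
Final holders: T3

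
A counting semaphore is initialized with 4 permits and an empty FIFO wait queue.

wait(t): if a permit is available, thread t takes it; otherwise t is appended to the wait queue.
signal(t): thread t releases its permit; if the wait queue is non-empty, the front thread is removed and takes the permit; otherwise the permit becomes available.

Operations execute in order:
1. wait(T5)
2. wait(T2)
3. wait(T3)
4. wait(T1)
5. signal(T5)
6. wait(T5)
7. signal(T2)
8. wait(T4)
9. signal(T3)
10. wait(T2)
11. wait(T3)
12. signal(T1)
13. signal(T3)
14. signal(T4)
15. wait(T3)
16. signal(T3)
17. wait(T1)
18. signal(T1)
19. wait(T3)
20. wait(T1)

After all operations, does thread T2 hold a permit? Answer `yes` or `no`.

Step 1: wait(T5) -> count=3 queue=[] holders={T5}
Step 2: wait(T2) -> count=2 queue=[] holders={T2,T5}
Step 3: wait(T3) -> count=1 queue=[] holders={T2,T3,T5}
Step 4: wait(T1) -> count=0 queue=[] holders={T1,T2,T3,T5}
Step 5: signal(T5) -> count=1 queue=[] holders={T1,T2,T3}
Step 6: wait(T5) -> count=0 queue=[] holders={T1,T2,T3,T5}
Step 7: signal(T2) -> count=1 queue=[] holders={T1,T3,T5}
Step 8: wait(T4) -> count=0 queue=[] holders={T1,T3,T4,T5}
Step 9: signal(T3) -> count=1 queue=[] holders={T1,T4,T5}
Step 10: wait(T2) -> count=0 queue=[] holders={T1,T2,T4,T5}
Step 11: wait(T3) -> count=0 queue=[T3] holders={T1,T2,T4,T5}
Step 12: signal(T1) -> count=0 queue=[] holders={T2,T3,T4,T5}
Step 13: signal(T3) -> count=1 queue=[] holders={T2,T4,T5}
Step 14: signal(T4) -> count=2 queue=[] holders={T2,T5}
Step 15: wait(T3) -> count=1 queue=[] holders={T2,T3,T5}
Step 16: signal(T3) -> count=2 queue=[] holders={T2,T5}
Step 17: wait(T1) -> count=1 queue=[] holders={T1,T2,T5}
Step 18: signal(T1) -> count=2 queue=[] holders={T2,T5}
Step 19: wait(T3) -> count=1 queue=[] holders={T2,T3,T5}
Step 20: wait(T1) -> count=0 queue=[] holders={T1,T2,T3,T5}
Final holders: {T1,T2,T3,T5} -> T2 in holders

Answer: yes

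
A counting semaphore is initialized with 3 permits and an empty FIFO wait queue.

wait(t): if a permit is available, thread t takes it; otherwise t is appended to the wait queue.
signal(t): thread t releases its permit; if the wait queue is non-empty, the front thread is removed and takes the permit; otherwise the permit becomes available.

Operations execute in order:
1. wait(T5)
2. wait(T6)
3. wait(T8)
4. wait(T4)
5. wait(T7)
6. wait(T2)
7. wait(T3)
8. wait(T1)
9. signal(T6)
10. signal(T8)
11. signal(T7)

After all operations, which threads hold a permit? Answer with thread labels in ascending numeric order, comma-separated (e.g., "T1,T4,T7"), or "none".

Step 1: wait(T5) -> count=2 queue=[] holders={T5}
Step 2: wait(T6) -> count=1 queue=[] holders={T5,T6}
Step 3: wait(T8) -> count=0 queue=[] holders={T5,T6,T8}
Step 4: wait(T4) -> count=0 queue=[T4] holders={T5,T6,T8}
Step 5: wait(T7) -> count=0 queue=[T4,T7] holders={T5,T6,T8}
Step 6: wait(T2) -> count=0 queue=[T4,T7,T2] holders={T5,T6,T8}
Step 7: wait(T3) -> count=0 queue=[T4,T7,T2,T3] holders={T5,T6,T8}
Step 8: wait(T1) -> count=0 queue=[T4,T7,T2,T3,T1] holders={T5,T6,T8}
Step 9: signal(T6) -> count=0 queue=[T7,T2,T3,T1] holders={T4,T5,T8}
Step 10: signal(T8) -> count=0 queue=[T2,T3,T1] holders={T4,T5,T7}
Step 11: signal(T7) -> count=0 queue=[T3,T1] holders={T2,T4,T5}
Final holders: T2,T4,T5

Answer: T2,T4,T5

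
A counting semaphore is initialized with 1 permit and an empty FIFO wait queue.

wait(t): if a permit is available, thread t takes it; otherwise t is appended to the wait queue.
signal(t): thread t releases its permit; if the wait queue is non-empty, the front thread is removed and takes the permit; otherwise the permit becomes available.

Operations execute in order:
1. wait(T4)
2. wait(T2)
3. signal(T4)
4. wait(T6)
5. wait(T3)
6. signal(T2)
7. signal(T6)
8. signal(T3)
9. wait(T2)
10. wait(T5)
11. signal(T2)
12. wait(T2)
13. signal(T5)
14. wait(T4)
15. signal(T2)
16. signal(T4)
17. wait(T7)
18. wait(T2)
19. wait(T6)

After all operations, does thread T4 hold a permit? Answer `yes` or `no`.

Answer: no

Derivation:
Step 1: wait(T4) -> count=0 queue=[] holders={T4}
Step 2: wait(T2) -> count=0 queue=[T2] holders={T4}
Step 3: signal(T4) -> count=0 queue=[] holders={T2}
Step 4: wait(T6) -> count=0 queue=[T6] holders={T2}
Step 5: wait(T3) -> count=0 queue=[T6,T3] holders={T2}
Step 6: signal(T2) -> count=0 queue=[T3] holders={T6}
Step 7: signal(T6) -> count=0 queue=[] holders={T3}
Step 8: signal(T3) -> count=1 queue=[] holders={none}
Step 9: wait(T2) -> count=0 queue=[] holders={T2}
Step 10: wait(T5) -> count=0 queue=[T5] holders={T2}
Step 11: signal(T2) -> count=0 queue=[] holders={T5}
Step 12: wait(T2) -> count=0 queue=[T2] holders={T5}
Step 13: signal(T5) -> count=0 queue=[] holders={T2}
Step 14: wait(T4) -> count=0 queue=[T4] holders={T2}
Step 15: signal(T2) -> count=0 queue=[] holders={T4}
Step 16: signal(T4) -> count=1 queue=[] holders={none}
Step 17: wait(T7) -> count=0 queue=[] holders={T7}
Step 18: wait(T2) -> count=0 queue=[T2] holders={T7}
Step 19: wait(T6) -> count=0 queue=[T2,T6] holders={T7}
Final holders: {T7} -> T4 not in holders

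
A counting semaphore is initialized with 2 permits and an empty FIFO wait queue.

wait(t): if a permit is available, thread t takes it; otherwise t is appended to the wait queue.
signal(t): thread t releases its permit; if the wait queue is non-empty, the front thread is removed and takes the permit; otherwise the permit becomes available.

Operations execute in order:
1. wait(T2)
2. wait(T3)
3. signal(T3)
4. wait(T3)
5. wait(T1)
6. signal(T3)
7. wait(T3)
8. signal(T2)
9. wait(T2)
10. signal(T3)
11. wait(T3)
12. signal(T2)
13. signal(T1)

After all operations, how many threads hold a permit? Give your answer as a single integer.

Step 1: wait(T2) -> count=1 queue=[] holders={T2}
Step 2: wait(T3) -> count=0 queue=[] holders={T2,T3}
Step 3: signal(T3) -> count=1 queue=[] holders={T2}
Step 4: wait(T3) -> count=0 queue=[] holders={T2,T3}
Step 5: wait(T1) -> count=0 queue=[T1] holders={T2,T3}
Step 6: signal(T3) -> count=0 queue=[] holders={T1,T2}
Step 7: wait(T3) -> count=0 queue=[T3] holders={T1,T2}
Step 8: signal(T2) -> count=0 queue=[] holders={T1,T3}
Step 9: wait(T2) -> count=0 queue=[T2] holders={T1,T3}
Step 10: signal(T3) -> count=0 queue=[] holders={T1,T2}
Step 11: wait(T3) -> count=0 queue=[T3] holders={T1,T2}
Step 12: signal(T2) -> count=0 queue=[] holders={T1,T3}
Step 13: signal(T1) -> count=1 queue=[] holders={T3}
Final holders: {T3} -> 1 thread(s)

Answer: 1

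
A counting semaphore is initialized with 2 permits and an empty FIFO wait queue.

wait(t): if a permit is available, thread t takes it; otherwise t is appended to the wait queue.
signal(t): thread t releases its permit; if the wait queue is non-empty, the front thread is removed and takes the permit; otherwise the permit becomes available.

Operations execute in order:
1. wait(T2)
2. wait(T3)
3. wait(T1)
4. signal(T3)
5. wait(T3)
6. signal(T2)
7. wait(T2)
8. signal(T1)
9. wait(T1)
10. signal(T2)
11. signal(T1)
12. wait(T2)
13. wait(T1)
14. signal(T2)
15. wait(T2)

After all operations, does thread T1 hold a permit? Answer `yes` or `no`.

Step 1: wait(T2) -> count=1 queue=[] holders={T2}
Step 2: wait(T3) -> count=0 queue=[] holders={T2,T3}
Step 3: wait(T1) -> count=0 queue=[T1] holders={T2,T3}
Step 4: signal(T3) -> count=0 queue=[] holders={T1,T2}
Step 5: wait(T3) -> count=0 queue=[T3] holders={T1,T2}
Step 6: signal(T2) -> count=0 queue=[] holders={T1,T3}
Step 7: wait(T2) -> count=0 queue=[T2] holders={T1,T3}
Step 8: signal(T1) -> count=0 queue=[] holders={T2,T3}
Step 9: wait(T1) -> count=0 queue=[T1] holders={T2,T3}
Step 10: signal(T2) -> count=0 queue=[] holders={T1,T3}
Step 11: signal(T1) -> count=1 queue=[] holders={T3}
Step 12: wait(T2) -> count=0 queue=[] holders={T2,T3}
Step 13: wait(T1) -> count=0 queue=[T1] holders={T2,T3}
Step 14: signal(T2) -> count=0 queue=[] holders={T1,T3}
Step 15: wait(T2) -> count=0 queue=[T2] holders={T1,T3}
Final holders: {T1,T3} -> T1 in holders

Answer: yes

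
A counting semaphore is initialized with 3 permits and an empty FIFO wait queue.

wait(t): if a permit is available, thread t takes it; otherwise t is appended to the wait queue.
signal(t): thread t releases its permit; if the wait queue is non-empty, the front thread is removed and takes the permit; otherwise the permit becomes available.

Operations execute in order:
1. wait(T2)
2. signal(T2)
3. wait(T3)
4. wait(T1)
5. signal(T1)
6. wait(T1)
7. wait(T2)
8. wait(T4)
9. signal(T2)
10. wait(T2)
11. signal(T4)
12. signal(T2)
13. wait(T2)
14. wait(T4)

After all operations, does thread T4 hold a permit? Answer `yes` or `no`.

Step 1: wait(T2) -> count=2 queue=[] holders={T2}
Step 2: signal(T2) -> count=3 queue=[] holders={none}
Step 3: wait(T3) -> count=2 queue=[] holders={T3}
Step 4: wait(T1) -> count=1 queue=[] holders={T1,T3}
Step 5: signal(T1) -> count=2 queue=[] holders={T3}
Step 6: wait(T1) -> count=1 queue=[] holders={T1,T3}
Step 7: wait(T2) -> count=0 queue=[] holders={T1,T2,T3}
Step 8: wait(T4) -> count=0 queue=[T4] holders={T1,T2,T3}
Step 9: signal(T2) -> count=0 queue=[] holders={T1,T3,T4}
Step 10: wait(T2) -> count=0 queue=[T2] holders={T1,T3,T4}
Step 11: signal(T4) -> count=0 queue=[] holders={T1,T2,T3}
Step 12: signal(T2) -> count=1 queue=[] holders={T1,T3}
Step 13: wait(T2) -> count=0 queue=[] holders={T1,T2,T3}
Step 14: wait(T4) -> count=0 queue=[T4] holders={T1,T2,T3}
Final holders: {T1,T2,T3} -> T4 not in holders

Answer: no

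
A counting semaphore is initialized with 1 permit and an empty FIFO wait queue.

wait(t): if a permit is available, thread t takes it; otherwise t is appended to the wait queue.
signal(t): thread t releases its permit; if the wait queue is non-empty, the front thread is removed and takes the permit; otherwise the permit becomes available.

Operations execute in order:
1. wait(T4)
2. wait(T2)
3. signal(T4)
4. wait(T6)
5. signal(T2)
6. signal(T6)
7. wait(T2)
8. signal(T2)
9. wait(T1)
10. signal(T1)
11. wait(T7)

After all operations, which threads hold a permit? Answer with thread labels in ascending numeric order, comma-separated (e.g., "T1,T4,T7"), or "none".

Step 1: wait(T4) -> count=0 queue=[] holders={T4}
Step 2: wait(T2) -> count=0 queue=[T2] holders={T4}
Step 3: signal(T4) -> count=0 queue=[] holders={T2}
Step 4: wait(T6) -> count=0 queue=[T6] holders={T2}
Step 5: signal(T2) -> count=0 queue=[] holders={T6}
Step 6: signal(T6) -> count=1 queue=[] holders={none}
Step 7: wait(T2) -> count=0 queue=[] holders={T2}
Step 8: signal(T2) -> count=1 queue=[] holders={none}
Step 9: wait(T1) -> count=0 queue=[] holders={T1}
Step 10: signal(T1) -> count=1 queue=[] holders={none}
Step 11: wait(T7) -> count=0 queue=[] holders={T7}
Final holders: T7

Answer: T7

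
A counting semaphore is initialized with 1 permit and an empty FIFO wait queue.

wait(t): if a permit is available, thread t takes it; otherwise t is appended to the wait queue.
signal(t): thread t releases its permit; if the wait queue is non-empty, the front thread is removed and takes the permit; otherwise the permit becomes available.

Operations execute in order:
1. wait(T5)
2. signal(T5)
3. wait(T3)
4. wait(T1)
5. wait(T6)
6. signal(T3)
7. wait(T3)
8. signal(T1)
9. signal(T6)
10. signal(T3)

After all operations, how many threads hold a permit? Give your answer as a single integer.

Step 1: wait(T5) -> count=0 queue=[] holders={T5}
Step 2: signal(T5) -> count=1 queue=[] holders={none}
Step 3: wait(T3) -> count=0 queue=[] holders={T3}
Step 4: wait(T1) -> count=0 queue=[T1] holders={T3}
Step 5: wait(T6) -> count=0 queue=[T1,T6] holders={T3}
Step 6: signal(T3) -> count=0 queue=[T6] holders={T1}
Step 7: wait(T3) -> count=0 queue=[T6,T3] holders={T1}
Step 8: signal(T1) -> count=0 queue=[T3] holders={T6}
Step 9: signal(T6) -> count=0 queue=[] holders={T3}
Step 10: signal(T3) -> count=1 queue=[] holders={none}
Final holders: {none} -> 0 thread(s)

Answer: 0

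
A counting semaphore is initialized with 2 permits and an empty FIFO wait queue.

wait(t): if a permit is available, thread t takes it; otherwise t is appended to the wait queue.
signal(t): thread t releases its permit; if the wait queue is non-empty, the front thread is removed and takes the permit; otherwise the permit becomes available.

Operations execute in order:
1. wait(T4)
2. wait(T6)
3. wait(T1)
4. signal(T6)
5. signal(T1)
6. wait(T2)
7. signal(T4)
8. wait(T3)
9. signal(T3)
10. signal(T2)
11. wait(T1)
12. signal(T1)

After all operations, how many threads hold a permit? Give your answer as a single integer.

Answer: 0

Derivation:
Step 1: wait(T4) -> count=1 queue=[] holders={T4}
Step 2: wait(T6) -> count=0 queue=[] holders={T4,T6}
Step 3: wait(T1) -> count=0 queue=[T1] holders={T4,T6}
Step 4: signal(T6) -> count=0 queue=[] holders={T1,T4}
Step 5: signal(T1) -> count=1 queue=[] holders={T4}
Step 6: wait(T2) -> count=0 queue=[] holders={T2,T4}
Step 7: signal(T4) -> count=1 queue=[] holders={T2}
Step 8: wait(T3) -> count=0 queue=[] holders={T2,T3}
Step 9: signal(T3) -> count=1 queue=[] holders={T2}
Step 10: signal(T2) -> count=2 queue=[] holders={none}
Step 11: wait(T1) -> count=1 queue=[] holders={T1}
Step 12: signal(T1) -> count=2 queue=[] holders={none}
Final holders: {none} -> 0 thread(s)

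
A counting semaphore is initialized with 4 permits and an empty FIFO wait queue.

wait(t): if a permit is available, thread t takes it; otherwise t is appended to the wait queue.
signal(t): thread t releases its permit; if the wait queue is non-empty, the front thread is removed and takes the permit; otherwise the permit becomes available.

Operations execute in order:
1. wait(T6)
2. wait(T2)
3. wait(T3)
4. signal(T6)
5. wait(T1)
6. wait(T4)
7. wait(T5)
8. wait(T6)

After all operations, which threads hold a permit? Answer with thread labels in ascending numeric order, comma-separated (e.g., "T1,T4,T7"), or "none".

Step 1: wait(T6) -> count=3 queue=[] holders={T6}
Step 2: wait(T2) -> count=2 queue=[] holders={T2,T6}
Step 3: wait(T3) -> count=1 queue=[] holders={T2,T3,T6}
Step 4: signal(T6) -> count=2 queue=[] holders={T2,T3}
Step 5: wait(T1) -> count=1 queue=[] holders={T1,T2,T3}
Step 6: wait(T4) -> count=0 queue=[] holders={T1,T2,T3,T4}
Step 7: wait(T5) -> count=0 queue=[T5] holders={T1,T2,T3,T4}
Step 8: wait(T6) -> count=0 queue=[T5,T6] holders={T1,T2,T3,T4}
Final holders: T1,T2,T3,T4

Answer: T1,T2,T3,T4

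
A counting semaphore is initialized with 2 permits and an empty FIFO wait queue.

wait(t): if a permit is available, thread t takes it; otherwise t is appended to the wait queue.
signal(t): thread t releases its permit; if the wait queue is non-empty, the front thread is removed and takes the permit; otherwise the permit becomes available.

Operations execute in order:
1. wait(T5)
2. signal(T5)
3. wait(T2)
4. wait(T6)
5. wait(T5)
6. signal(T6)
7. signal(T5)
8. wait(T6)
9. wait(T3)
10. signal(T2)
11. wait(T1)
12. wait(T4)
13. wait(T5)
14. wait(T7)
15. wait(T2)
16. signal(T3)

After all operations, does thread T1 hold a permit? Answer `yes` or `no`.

Answer: yes

Derivation:
Step 1: wait(T5) -> count=1 queue=[] holders={T5}
Step 2: signal(T5) -> count=2 queue=[] holders={none}
Step 3: wait(T2) -> count=1 queue=[] holders={T2}
Step 4: wait(T6) -> count=0 queue=[] holders={T2,T6}
Step 5: wait(T5) -> count=0 queue=[T5] holders={T2,T6}
Step 6: signal(T6) -> count=0 queue=[] holders={T2,T5}
Step 7: signal(T5) -> count=1 queue=[] holders={T2}
Step 8: wait(T6) -> count=0 queue=[] holders={T2,T6}
Step 9: wait(T3) -> count=0 queue=[T3] holders={T2,T6}
Step 10: signal(T2) -> count=0 queue=[] holders={T3,T6}
Step 11: wait(T1) -> count=0 queue=[T1] holders={T3,T6}
Step 12: wait(T4) -> count=0 queue=[T1,T4] holders={T3,T6}
Step 13: wait(T5) -> count=0 queue=[T1,T4,T5] holders={T3,T6}
Step 14: wait(T7) -> count=0 queue=[T1,T4,T5,T7] holders={T3,T6}
Step 15: wait(T2) -> count=0 queue=[T1,T4,T5,T7,T2] holders={T3,T6}
Step 16: signal(T3) -> count=0 queue=[T4,T5,T7,T2] holders={T1,T6}
Final holders: {T1,T6} -> T1 in holders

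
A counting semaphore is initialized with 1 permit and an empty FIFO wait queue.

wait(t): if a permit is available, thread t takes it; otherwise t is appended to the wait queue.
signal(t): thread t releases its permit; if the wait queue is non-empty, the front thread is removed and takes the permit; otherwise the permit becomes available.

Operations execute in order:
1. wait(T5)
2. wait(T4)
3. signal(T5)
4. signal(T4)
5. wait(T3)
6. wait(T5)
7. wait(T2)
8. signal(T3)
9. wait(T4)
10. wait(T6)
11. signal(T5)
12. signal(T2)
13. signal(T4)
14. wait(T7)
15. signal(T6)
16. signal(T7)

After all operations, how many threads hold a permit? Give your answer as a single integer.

Answer: 0

Derivation:
Step 1: wait(T5) -> count=0 queue=[] holders={T5}
Step 2: wait(T4) -> count=0 queue=[T4] holders={T5}
Step 3: signal(T5) -> count=0 queue=[] holders={T4}
Step 4: signal(T4) -> count=1 queue=[] holders={none}
Step 5: wait(T3) -> count=0 queue=[] holders={T3}
Step 6: wait(T5) -> count=0 queue=[T5] holders={T3}
Step 7: wait(T2) -> count=0 queue=[T5,T2] holders={T3}
Step 8: signal(T3) -> count=0 queue=[T2] holders={T5}
Step 9: wait(T4) -> count=0 queue=[T2,T4] holders={T5}
Step 10: wait(T6) -> count=0 queue=[T2,T4,T6] holders={T5}
Step 11: signal(T5) -> count=0 queue=[T4,T6] holders={T2}
Step 12: signal(T2) -> count=0 queue=[T6] holders={T4}
Step 13: signal(T4) -> count=0 queue=[] holders={T6}
Step 14: wait(T7) -> count=0 queue=[T7] holders={T6}
Step 15: signal(T6) -> count=0 queue=[] holders={T7}
Step 16: signal(T7) -> count=1 queue=[] holders={none}
Final holders: {none} -> 0 thread(s)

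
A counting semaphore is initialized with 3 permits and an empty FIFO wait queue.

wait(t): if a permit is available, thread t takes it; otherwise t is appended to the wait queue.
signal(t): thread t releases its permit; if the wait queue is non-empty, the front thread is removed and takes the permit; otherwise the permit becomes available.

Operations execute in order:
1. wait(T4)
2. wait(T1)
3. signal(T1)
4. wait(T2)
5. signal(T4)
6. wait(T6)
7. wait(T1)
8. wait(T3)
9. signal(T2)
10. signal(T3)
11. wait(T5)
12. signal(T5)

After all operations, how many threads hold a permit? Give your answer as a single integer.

Step 1: wait(T4) -> count=2 queue=[] holders={T4}
Step 2: wait(T1) -> count=1 queue=[] holders={T1,T4}
Step 3: signal(T1) -> count=2 queue=[] holders={T4}
Step 4: wait(T2) -> count=1 queue=[] holders={T2,T4}
Step 5: signal(T4) -> count=2 queue=[] holders={T2}
Step 6: wait(T6) -> count=1 queue=[] holders={T2,T6}
Step 7: wait(T1) -> count=0 queue=[] holders={T1,T2,T6}
Step 8: wait(T3) -> count=0 queue=[T3] holders={T1,T2,T6}
Step 9: signal(T2) -> count=0 queue=[] holders={T1,T3,T6}
Step 10: signal(T3) -> count=1 queue=[] holders={T1,T6}
Step 11: wait(T5) -> count=0 queue=[] holders={T1,T5,T6}
Step 12: signal(T5) -> count=1 queue=[] holders={T1,T6}
Final holders: {T1,T6} -> 2 thread(s)

Answer: 2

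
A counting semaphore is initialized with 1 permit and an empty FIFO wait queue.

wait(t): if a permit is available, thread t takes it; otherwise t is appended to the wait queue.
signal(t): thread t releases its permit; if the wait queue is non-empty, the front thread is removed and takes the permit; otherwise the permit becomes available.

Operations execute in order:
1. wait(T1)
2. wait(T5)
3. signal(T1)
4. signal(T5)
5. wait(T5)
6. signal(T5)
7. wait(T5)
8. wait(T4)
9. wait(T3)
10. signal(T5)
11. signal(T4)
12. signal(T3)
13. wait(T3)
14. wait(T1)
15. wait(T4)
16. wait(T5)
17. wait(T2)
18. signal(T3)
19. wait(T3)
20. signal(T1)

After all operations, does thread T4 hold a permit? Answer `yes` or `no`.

Step 1: wait(T1) -> count=0 queue=[] holders={T1}
Step 2: wait(T5) -> count=0 queue=[T5] holders={T1}
Step 3: signal(T1) -> count=0 queue=[] holders={T5}
Step 4: signal(T5) -> count=1 queue=[] holders={none}
Step 5: wait(T5) -> count=0 queue=[] holders={T5}
Step 6: signal(T5) -> count=1 queue=[] holders={none}
Step 7: wait(T5) -> count=0 queue=[] holders={T5}
Step 8: wait(T4) -> count=0 queue=[T4] holders={T5}
Step 9: wait(T3) -> count=0 queue=[T4,T3] holders={T5}
Step 10: signal(T5) -> count=0 queue=[T3] holders={T4}
Step 11: signal(T4) -> count=0 queue=[] holders={T3}
Step 12: signal(T3) -> count=1 queue=[] holders={none}
Step 13: wait(T3) -> count=0 queue=[] holders={T3}
Step 14: wait(T1) -> count=0 queue=[T1] holders={T3}
Step 15: wait(T4) -> count=0 queue=[T1,T4] holders={T3}
Step 16: wait(T5) -> count=0 queue=[T1,T4,T5] holders={T3}
Step 17: wait(T2) -> count=0 queue=[T1,T4,T5,T2] holders={T3}
Step 18: signal(T3) -> count=0 queue=[T4,T5,T2] holders={T1}
Step 19: wait(T3) -> count=0 queue=[T4,T5,T2,T3] holders={T1}
Step 20: signal(T1) -> count=0 queue=[T5,T2,T3] holders={T4}
Final holders: {T4} -> T4 in holders

Answer: yes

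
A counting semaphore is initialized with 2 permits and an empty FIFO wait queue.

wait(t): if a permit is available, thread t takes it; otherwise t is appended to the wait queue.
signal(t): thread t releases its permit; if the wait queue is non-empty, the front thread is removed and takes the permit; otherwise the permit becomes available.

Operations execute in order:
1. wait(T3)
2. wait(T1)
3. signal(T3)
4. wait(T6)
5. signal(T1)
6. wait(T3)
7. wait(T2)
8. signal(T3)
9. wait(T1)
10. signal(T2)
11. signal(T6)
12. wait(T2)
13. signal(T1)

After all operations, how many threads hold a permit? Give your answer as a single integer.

Step 1: wait(T3) -> count=1 queue=[] holders={T3}
Step 2: wait(T1) -> count=0 queue=[] holders={T1,T3}
Step 3: signal(T3) -> count=1 queue=[] holders={T1}
Step 4: wait(T6) -> count=0 queue=[] holders={T1,T6}
Step 5: signal(T1) -> count=1 queue=[] holders={T6}
Step 6: wait(T3) -> count=0 queue=[] holders={T3,T6}
Step 7: wait(T2) -> count=0 queue=[T2] holders={T3,T6}
Step 8: signal(T3) -> count=0 queue=[] holders={T2,T6}
Step 9: wait(T1) -> count=0 queue=[T1] holders={T2,T6}
Step 10: signal(T2) -> count=0 queue=[] holders={T1,T6}
Step 11: signal(T6) -> count=1 queue=[] holders={T1}
Step 12: wait(T2) -> count=0 queue=[] holders={T1,T2}
Step 13: signal(T1) -> count=1 queue=[] holders={T2}
Final holders: {T2} -> 1 thread(s)

Answer: 1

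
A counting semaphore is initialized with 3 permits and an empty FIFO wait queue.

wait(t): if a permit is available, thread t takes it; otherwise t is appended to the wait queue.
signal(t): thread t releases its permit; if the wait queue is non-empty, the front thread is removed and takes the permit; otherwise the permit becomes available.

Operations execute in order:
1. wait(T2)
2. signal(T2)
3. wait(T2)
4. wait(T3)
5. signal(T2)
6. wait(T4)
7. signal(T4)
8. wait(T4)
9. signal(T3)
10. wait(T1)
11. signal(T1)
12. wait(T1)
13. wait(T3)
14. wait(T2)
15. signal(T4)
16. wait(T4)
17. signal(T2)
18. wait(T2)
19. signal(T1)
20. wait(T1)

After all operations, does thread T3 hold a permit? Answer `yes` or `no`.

Step 1: wait(T2) -> count=2 queue=[] holders={T2}
Step 2: signal(T2) -> count=3 queue=[] holders={none}
Step 3: wait(T2) -> count=2 queue=[] holders={T2}
Step 4: wait(T3) -> count=1 queue=[] holders={T2,T3}
Step 5: signal(T2) -> count=2 queue=[] holders={T3}
Step 6: wait(T4) -> count=1 queue=[] holders={T3,T4}
Step 7: signal(T4) -> count=2 queue=[] holders={T3}
Step 8: wait(T4) -> count=1 queue=[] holders={T3,T4}
Step 9: signal(T3) -> count=2 queue=[] holders={T4}
Step 10: wait(T1) -> count=1 queue=[] holders={T1,T4}
Step 11: signal(T1) -> count=2 queue=[] holders={T4}
Step 12: wait(T1) -> count=1 queue=[] holders={T1,T4}
Step 13: wait(T3) -> count=0 queue=[] holders={T1,T3,T4}
Step 14: wait(T2) -> count=0 queue=[T2] holders={T1,T3,T4}
Step 15: signal(T4) -> count=0 queue=[] holders={T1,T2,T3}
Step 16: wait(T4) -> count=0 queue=[T4] holders={T1,T2,T3}
Step 17: signal(T2) -> count=0 queue=[] holders={T1,T3,T4}
Step 18: wait(T2) -> count=0 queue=[T2] holders={T1,T3,T4}
Step 19: signal(T1) -> count=0 queue=[] holders={T2,T3,T4}
Step 20: wait(T1) -> count=0 queue=[T1] holders={T2,T3,T4}
Final holders: {T2,T3,T4} -> T3 in holders

Answer: yes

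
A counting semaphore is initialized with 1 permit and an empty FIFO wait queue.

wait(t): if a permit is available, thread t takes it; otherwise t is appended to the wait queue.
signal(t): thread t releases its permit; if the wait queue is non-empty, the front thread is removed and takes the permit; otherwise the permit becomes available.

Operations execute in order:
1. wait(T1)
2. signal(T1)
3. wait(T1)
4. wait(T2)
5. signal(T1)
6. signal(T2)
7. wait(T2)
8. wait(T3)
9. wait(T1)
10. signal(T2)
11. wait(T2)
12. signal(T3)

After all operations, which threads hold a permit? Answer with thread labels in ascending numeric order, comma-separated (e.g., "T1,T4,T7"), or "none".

Answer: T1

Derivation:
Step 1: wait(T1) -> count=0 queue=[] holders={T1}
Step 2: signal(T1) -> count=1 queue=[] holders={none}
Step 3: wait(T1) -> count=0 queue=[] holders={T1}
Step 4: wait(T2) -> count=0 queue=[T2] holders={T1}
Step 5: signal(T1) -> count=0 queue=[] holders={T2}
Step 6: signal(T2) -> count=1 queue=[] holders={none}
Step 7: wait(T2) -> count=0 queue=[] holders={T2}
Step 8: wait(T3) -> count=0 queue=[T3] holders={T2}
Step 9: wait(T1) -> count=0 queue=[T3,T1] holders={T2}
Step 10: signal(T2) -> count=0 queue=[T1] holders={T3}
Step 11: wait(T2) -> count=0 queue=[T1,T2] holders={T3}
Step 12: signal(T3) -> count=0 queue=[T2] holders={T1}
Final holders: T1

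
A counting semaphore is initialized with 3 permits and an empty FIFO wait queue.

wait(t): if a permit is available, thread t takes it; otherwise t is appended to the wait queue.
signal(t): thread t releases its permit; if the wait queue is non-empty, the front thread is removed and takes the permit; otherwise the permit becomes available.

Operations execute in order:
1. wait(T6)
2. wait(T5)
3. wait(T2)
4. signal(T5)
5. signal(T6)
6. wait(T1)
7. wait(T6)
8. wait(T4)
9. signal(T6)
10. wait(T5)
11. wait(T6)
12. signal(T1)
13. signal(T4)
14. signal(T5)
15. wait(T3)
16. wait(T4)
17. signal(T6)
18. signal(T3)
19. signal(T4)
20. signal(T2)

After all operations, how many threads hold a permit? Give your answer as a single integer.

Answer: 0

Derivation:
Step 1: wait(T6) -> count=2 queue=[] holders={T6}
Step 2: wait(T5) -> count=1 queue=[] holders={T5,T6}
Step 3: wait(T2) -> count=0 queue=[] holders={T2,T5,T6}
Step 4: signal(T5) -> count=1 queue=[] holders={T2,T6}
Step 5: signal(T6) -> count=2 queue=[] holders={T2}
Step 6: wait(T1) -> count=1 queue=[] holders={T1,T2}
Step 7: wait(T6) -> count=0 queue=[] holders={T1,T2,T6}
Step 8: wait(T4) -> count=0 queue=[T4] holders={T1,T2,T6}
Step 9: signal(T6) -> count=0 queue=[] holders={T1,T2,T4}
Step 10: wait(T5) -> count=0 queue=[T5] holders={T1,T2,T4}
Step 11: wait(T6) -> count=0 queue=[T5,T6] holders={T1,T2,T4}
Step 12: signal(T1) -> count=0 queue=[T6] holders={T2,T4,T5}
Step 13: signal(T4) -> count=0 queue=[] holders={T2,T5,T6}
Step 14: signal(T5) -> count=1 queue=[] holders={T2,T6}
Step 15: wait(T3) -> count=0 queue=[] holders={T2,T3,T6}
Step 16: wait(T4) -> count=0 queue=[T4] holders={T2,T3,T6}
Step 17: signal(T6) -> count=0 queue=[] holders={T2,T3,T4}
Step 18: signal(T3) -> count=1 queue=[] holders={T2,T4}
Step 19: signal(T4) -> count=2 queue=[] holders={T2}
Step 20: signal(T2) -> count=3 queue=[] holders={none}
Final holders: {none} -> 0 thread(s)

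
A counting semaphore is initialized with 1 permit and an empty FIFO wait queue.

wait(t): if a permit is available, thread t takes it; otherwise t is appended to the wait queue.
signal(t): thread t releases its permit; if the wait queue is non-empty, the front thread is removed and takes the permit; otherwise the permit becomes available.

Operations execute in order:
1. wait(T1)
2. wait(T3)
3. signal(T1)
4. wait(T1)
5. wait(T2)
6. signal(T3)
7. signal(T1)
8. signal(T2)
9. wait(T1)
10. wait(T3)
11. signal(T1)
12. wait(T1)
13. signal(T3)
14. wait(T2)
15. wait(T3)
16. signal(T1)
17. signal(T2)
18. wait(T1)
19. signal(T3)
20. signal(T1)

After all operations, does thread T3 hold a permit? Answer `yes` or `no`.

Answer: no

Derivation:
Step 1: wait(T1) -> count=0 queue=[] holders={T1}
Step 2: wait(T3) -> count=0 queue=[T3] holders={T1}
Step 3: signal(T1) -> count=0 queue=[] holders={T3}
Step 4: wait(T1) -> count=0 queue=[T1] holders={T3}
Step 5: wait(T2) -> count=0 queue=[T1,T2] holders={T3}
Step 6: signal(T3) -> count=0 queue=[T2] holders={T1}
Step 7: signal(T1) -> count=0 queue=[] holders={T2}
Step 8: signal(T2) -> count=1 queue=[] holders={none}
Step 9: wait(T1) -> count=0 queue=[] holders={T1}
Step 10: wait(T3) -> count=0 queue=[T3] holders={T1}
Step 11: signal(T1) -> count=0 queue=[] holders={T3}
Step 12: wait(T1) -> count=0 queue=[T1] holders={T3}
Step 13: signal(T3) -> count=0 queue=[] holders={T1}
Step 14: wait(T2) -> count=0 queue=[T2] holders={T1}
Step 15: wait(T3) -> count=0 queue=[T2,T3] holders={T1}
Step 16: signal(T1) -> count=0 queue=[T3] holders={T2}
Step 17: signal(T2) -> count=0 queue=[] holders={T3}
Step 18: wait(T1) -> count=0 queue=[T1] holders={T3}
Step 19: signal(T3) -> count=0 queue=[] holders={T1}
Step 20: signal(T1) -> count=1 queue=[] holders={none}
Final holders: {none} -> T3 not in holders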